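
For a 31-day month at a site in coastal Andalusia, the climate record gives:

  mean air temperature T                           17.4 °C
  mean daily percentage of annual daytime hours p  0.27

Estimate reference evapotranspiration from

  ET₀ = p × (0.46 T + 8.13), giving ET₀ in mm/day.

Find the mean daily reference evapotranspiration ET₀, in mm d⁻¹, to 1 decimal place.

ET₀ = 0.27 × (0.46 × 17.4 + 8.13) = 0.27 × 16.134 = 4.3562 mm/d

4.4 mm d⁻¹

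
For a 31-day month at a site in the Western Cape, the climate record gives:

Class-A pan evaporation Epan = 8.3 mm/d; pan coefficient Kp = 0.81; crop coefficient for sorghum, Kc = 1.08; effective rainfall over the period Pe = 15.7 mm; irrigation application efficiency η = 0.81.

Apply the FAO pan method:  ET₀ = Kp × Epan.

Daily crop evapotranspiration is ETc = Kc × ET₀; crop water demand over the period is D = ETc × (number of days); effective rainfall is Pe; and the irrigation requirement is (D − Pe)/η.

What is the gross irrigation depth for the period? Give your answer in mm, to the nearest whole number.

ET₀ = 0.81 × 8.3 = 6.7230 mm/d
ETc = Kc × ET₀ = 1.08 × 6.7230 = 7.2608 mm/d
Crop demand D = ETc × 31 d = 7.2608 × 31 = 225.085 mm
D − Pe = 225.085 − 15.7 = 209.385 mm
Gross irrigation = 209.385 / 0.81 = 258.500 mm

259 mm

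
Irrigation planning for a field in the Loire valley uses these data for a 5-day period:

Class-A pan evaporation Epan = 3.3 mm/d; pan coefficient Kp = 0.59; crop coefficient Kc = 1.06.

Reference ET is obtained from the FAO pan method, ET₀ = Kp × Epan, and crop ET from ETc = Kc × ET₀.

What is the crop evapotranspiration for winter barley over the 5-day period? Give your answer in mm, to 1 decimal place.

ET₀ = 0.59 × 3.3 = 1.9470 mm/d
ETc = Kc × ET₀ = 1.06 × 1.9470 = 2.0638 mm/d
Over 5 days: 2.0638 × 5 = 10.319 mm

10.3 mm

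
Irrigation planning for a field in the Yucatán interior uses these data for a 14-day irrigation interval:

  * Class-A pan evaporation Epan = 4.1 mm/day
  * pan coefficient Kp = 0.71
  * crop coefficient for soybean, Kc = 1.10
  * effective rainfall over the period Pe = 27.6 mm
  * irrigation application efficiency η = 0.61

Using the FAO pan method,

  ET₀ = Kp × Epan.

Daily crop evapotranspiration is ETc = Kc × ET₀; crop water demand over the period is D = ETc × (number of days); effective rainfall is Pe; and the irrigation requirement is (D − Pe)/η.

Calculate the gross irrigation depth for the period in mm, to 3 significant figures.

ET₀ = 0.71 × 4.1 = 2.9110 mm/d
ETc = Kc × ET₀ = 1.10 × 2.9110 = 3.2021 mm/d
Crop demand D = ETc × 14 d = 3.2021 × 14 = 44.829 mm
D − Pe = 44.829 − 27.6 = 17.229 mm
Gross irrigation = 17.229 / 0.61 = 28.244 mm

28.2 mm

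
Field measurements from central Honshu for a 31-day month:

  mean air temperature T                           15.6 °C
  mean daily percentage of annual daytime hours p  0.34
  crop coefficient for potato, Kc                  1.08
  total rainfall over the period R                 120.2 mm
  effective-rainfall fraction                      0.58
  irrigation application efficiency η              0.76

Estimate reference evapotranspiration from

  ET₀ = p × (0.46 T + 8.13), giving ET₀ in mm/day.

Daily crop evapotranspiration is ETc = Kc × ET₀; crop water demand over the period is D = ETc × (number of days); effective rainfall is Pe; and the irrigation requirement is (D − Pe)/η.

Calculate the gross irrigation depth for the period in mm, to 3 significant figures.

ET₀ = 0.34 × (0.46 × 15.6 + 8.13) = 0.34 × 15.306 = 5.2040 mm/d
ETc = Kc × ET₀ = 1.08 × 5.2040 = 5.6203 mm/d
Crop demand D = ETc × 31 d = 5.6203 × 31 = 174.229 mm
Pe = 0.58 × 120.2 = 69.716 mm
D − Pe = 174.229 − 69.716 = 104.513 mm
Gross irrigation = 104.513 / 0.76 = 137.517 mm

138 mm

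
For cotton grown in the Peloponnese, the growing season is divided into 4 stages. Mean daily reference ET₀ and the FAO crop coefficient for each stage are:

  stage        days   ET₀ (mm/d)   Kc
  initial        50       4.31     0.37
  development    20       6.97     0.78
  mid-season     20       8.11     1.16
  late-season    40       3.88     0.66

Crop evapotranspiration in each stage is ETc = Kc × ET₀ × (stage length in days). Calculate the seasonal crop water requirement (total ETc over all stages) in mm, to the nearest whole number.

479 mm

initial: 0.37 × 4.31 × 50 = 79.74 mm
development: 0.78 × 6.97 × 20 = 108.73 mm
mid-season: 1.16 × 8.11 × 20 = 188.15 mm
late-season: 0.66 × 3.88 × 40 = 102.43 mm
Seasonal total = 479.05 mm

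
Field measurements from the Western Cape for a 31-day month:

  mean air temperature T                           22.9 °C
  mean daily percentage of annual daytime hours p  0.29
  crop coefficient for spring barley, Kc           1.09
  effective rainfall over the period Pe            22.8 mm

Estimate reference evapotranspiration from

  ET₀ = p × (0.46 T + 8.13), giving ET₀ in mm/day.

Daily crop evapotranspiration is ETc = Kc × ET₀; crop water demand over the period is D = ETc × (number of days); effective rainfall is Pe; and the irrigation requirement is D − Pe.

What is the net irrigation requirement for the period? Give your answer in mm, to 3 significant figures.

160 mm

ET₀ = 0.29 × (0.46 × 22.9 + 8.13) = 0.29 × 18.664 = 5.4126 mm/d
ETc = Kc × ET₀ = 1.09 × 5.4126 = 5.8997 mm/d
Crop demand D = ETc × 31 d = 5.8997 × 31 = 182.891 mm
D − Pe = 182.891 − 22.8 = 160.091 mm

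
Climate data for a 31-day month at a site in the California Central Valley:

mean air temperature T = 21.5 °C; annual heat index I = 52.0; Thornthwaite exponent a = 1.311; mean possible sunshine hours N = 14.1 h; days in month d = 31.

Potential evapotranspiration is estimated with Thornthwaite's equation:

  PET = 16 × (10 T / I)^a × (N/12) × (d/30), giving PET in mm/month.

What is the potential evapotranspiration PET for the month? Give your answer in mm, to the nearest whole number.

125 mm

10T/I = 10 × 21.5 / 52.0 = 4.1346
(10T/I)^a = 4.1346^1.311 = 6.4290
Uncorrected PET = 16 × 6.4290 = 102.864 mm
Correction = (N/12)(d/30) = (14.1/12)(31/30) = 1.2142
PET = 102.864 × 1.2142 = 124.897 mm/month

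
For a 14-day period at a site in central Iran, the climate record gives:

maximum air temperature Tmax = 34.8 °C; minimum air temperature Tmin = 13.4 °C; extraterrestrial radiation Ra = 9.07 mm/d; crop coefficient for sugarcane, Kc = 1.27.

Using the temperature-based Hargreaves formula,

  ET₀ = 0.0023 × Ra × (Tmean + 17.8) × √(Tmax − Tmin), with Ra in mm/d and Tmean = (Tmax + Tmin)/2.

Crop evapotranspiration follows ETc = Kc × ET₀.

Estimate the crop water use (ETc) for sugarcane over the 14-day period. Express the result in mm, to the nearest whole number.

72 mm

Tmean = (34.8 + 13.4)/2 = 24.10 °C
ET₀ = 0.0023 × 9.07 × (24.10 + 17.8) × √21.4 = 0.0023 × 9.07 × 41.90 × 4.6260 = 4.0435 mm/d
ETc = Kc × ET₀ = 1.27 × 4.0435 = 5.1352 mm/d
Over 14 days: 5.1352 × 14 = 71.893 mm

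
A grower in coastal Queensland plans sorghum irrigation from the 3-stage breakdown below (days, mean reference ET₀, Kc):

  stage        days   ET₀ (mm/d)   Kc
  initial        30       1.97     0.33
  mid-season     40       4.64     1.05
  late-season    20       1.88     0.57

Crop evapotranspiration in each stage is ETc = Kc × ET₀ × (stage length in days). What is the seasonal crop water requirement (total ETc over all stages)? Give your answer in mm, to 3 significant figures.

236 mm

initial: 0.33 × 1.97 × 30 = 19.50 mm
mid-season: 1.05 × 4.64 × 40 = 194.88 mm
late-season: 0.57 × 1.88 × 20 = 21.43 mm
Seasonal total = 235.81 mm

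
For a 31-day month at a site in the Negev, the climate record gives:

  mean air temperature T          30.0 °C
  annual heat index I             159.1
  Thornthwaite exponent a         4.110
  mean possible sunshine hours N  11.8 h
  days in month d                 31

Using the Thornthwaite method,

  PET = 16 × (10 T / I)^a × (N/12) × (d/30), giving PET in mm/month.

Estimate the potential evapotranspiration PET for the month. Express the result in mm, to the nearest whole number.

220 mm

10T/I = 10 × 30.0 / 159.1 = 1.8856
(10T/I)^a = 1.8856^4.110 = 13.5549
Uncorrected PET = 16 × 13.5549 = 216.878 mm
Correction = (N/12)(d/30) = (11.8/12)(31/30) = 1.0161
PET = 216.878 × 1.0161 = 220.370 mm/month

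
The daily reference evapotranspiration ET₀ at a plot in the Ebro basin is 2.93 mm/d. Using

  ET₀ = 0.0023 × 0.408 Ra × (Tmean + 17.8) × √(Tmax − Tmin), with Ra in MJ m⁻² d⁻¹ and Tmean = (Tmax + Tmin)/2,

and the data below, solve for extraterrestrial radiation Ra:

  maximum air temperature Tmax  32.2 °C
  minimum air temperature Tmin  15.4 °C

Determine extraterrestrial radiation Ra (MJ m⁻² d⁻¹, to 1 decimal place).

Tmean = (32.2+15.4)/2 = 23.80 °C; ΔT = 16.8
Ra = ET₀ / [0.0023 × 0.408 × (Tmean+17.8) × √ΔT]
   = 2.93 / (0.0023 × 0.408 × 41.60 × 4.0988) = 18.312 MJ m⁻² d⁻¹

18.3 MJ m⁻² d⁻¹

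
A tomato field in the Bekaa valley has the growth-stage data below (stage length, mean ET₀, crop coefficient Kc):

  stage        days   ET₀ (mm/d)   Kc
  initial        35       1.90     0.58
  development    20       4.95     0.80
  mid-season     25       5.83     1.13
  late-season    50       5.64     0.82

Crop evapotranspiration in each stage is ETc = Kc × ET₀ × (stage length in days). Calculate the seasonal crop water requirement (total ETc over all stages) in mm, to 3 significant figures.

514 mm

initial: 0.58 × 1.90 × 35 = 38.57 mm
development: 0.80 × 4.95 × 20 = 79.20 mm
mid-season: 1.13 × 5.83 × 25 = 164.70 mm
late-season: 0.82 × 5.64 × 50 = 231.24 mm
Seasonal total = 513.71 mm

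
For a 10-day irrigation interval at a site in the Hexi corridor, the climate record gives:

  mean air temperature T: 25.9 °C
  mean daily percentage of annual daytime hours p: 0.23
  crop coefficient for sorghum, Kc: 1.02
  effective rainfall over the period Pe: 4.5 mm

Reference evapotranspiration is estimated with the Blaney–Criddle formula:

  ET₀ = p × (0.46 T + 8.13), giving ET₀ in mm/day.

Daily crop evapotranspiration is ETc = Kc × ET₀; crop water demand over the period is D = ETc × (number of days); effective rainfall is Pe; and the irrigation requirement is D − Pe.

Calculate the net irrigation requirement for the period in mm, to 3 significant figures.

42.5 mm

ET₀ = 0.23 × (0.46 × 25.9 + 8.13) = 0.23 × 20.044 = 4.6101 mm/d
ETc = Kc × ET₀ = 1.02 × 4.6101 = 4.7023 mm/d
Crop demand D = ETc × 10 d = 4.7023 × 10 = 47.023 mm
D − Pe = 47.023 − 4.5 = 42.523 mm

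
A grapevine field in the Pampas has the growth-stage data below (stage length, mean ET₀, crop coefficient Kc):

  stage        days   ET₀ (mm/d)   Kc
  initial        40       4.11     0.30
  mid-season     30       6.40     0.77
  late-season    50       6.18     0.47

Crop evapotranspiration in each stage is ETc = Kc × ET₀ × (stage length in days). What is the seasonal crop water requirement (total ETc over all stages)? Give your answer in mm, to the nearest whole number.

342 mm

initial: 0.30 × 4.11 × 40 = 49.32 mm
mid-season: 0.77 × 6.40 × 30 = 147.84 mm
late-season: 0.47 × 6.18 × 50 = 145.23 mm
Seasonal total = 342.39 mm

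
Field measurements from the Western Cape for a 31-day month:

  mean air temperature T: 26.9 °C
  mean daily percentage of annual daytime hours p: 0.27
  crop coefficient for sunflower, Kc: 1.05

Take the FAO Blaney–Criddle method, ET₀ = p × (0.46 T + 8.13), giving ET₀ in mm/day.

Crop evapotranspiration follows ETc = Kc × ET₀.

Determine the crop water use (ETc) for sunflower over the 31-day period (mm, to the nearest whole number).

ET₀ = 0.27 × (0.46 × 26.9 + 8.13) = 0.27 × 20.504 = 5.5361 mm/d
ETc = Kc × ET₀ = 1.05 × 5.5361 = 5.8129 mm/d
Over 31 days: 5.8129 × 31 = 180.200 mm

180 mm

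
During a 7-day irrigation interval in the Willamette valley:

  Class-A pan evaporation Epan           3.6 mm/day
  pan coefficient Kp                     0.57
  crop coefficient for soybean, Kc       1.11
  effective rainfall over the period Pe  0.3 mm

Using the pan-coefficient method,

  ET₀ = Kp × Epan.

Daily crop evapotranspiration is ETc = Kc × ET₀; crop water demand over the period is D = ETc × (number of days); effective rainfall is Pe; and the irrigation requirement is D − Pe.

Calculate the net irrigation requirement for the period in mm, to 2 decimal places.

15.64 mm

ET₀ = 0.57 × 3.6 = 2.0520 mm/d
ETc = Kc × ET₀ = 1.11 × 2.0520 = 2.2777 mm/d
Crop demand D = ETc × 7 d = 2.2777 × 7 = 15.944 mm
D − Pe = 15.944 − 0.3 = 15.644 mm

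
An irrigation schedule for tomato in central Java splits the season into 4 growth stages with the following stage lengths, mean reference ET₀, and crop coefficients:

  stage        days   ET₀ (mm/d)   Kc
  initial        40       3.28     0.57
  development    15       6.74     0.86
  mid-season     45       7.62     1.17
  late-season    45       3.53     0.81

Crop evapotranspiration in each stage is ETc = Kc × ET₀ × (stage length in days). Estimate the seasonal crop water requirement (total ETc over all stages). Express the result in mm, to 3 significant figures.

692 mm

initial: 0.57 × 3.28 × 40 = 74.78 mm
development: 0.86 × 6.74 × 15 = 86.95 mm
mid-season: 1.17 × 7.62 × 45 = 401.19 mm
late-season: 0.81 × 3.53 × 45 = 128.67 mm
Seasonal total = 691.59 mm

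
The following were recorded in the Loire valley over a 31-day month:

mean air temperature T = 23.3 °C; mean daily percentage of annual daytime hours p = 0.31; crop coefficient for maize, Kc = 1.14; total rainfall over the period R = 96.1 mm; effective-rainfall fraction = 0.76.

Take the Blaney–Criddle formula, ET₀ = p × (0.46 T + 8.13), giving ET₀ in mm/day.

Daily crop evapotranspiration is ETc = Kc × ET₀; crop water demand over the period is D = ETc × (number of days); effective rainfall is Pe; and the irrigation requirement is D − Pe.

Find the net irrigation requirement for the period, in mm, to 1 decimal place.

133.5 mm

ET₀ = 0.31 × (0.46 × 23.3 + 8.13) = 0.31 × 18.848 = 5.8429 mm/d
ETc = Kc × ET₀ = 1.14 × 5.8429 = 6.6609 mm/d
Crop demand D = ETc × 31 d = 6.6609 × 31 = 206.488 mm
Pe = 0.76 × 96.1 = 73.036 mm
D − Pe = 206.488 − 73.036 = 133.452 mm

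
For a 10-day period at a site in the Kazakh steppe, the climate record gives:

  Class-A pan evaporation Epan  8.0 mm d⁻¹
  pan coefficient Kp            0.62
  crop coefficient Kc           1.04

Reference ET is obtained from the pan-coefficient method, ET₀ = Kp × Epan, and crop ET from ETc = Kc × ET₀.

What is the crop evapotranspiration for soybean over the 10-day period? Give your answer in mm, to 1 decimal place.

ET₀ = 0.62 × 8.0 = 4.9600 mm/d
ETc = Kc × ET₀ = 1.04 × 4.9600 = 5.1584 mm/d
Over 10 days: 5.1584 × 10 = 51.584 mm

51.6 mm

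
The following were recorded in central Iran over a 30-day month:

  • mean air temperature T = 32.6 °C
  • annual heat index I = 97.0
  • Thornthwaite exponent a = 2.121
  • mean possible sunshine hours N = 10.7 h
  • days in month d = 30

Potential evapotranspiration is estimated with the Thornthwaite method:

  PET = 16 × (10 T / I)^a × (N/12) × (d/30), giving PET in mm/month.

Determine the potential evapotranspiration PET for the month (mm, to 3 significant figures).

187 mm

10T/I = 10 × 32.6 / 97.0 = 3.3608
(10T/I)^a = 3.3608^2.121 = 13.0793
Uncorrected PET = 16 × 13.0793 = 209.269 mm
Correction = (N/12)(d/30) = (10.7/12)(30/30) = 0.8917
PET = 209.269 × 0.8917 = 186.605 mm/month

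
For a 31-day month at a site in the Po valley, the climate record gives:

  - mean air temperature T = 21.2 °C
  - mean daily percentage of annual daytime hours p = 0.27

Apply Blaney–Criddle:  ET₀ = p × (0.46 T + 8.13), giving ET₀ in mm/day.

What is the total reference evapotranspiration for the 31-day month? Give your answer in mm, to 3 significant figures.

ET₀ = 0.27 × (0.46 × 21.2 + 8.13) = 0.27 × 17.882 = 4.8281 mm/d
Monthly total = 4.8281 × 31 = 149.671 mm

150 mm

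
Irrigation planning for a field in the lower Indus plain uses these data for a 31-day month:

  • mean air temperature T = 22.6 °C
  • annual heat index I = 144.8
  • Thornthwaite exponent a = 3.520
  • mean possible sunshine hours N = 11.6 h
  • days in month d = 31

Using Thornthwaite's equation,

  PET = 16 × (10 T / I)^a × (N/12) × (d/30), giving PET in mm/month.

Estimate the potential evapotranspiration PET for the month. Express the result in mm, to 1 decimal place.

76.6 mm

10T/I = 10 × 22.6 / 144.8 = 1.5608
(10T/I)^a = 1.5608^3.520 = 4.7927
Uncorrected PET = 16 × 4.7927 = 76.683 mm
Correction = (N/12)(d/30) = (11.6/12)(31/30) = 0.9989
PET = 76.683 × 0.9989 = 76.599 mm/month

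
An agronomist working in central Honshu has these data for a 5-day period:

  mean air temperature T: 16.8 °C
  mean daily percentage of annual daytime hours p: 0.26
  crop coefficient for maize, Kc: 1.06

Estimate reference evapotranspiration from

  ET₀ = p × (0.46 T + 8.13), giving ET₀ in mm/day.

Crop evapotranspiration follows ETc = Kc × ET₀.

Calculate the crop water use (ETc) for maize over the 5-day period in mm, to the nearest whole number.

ET₀ = 0.26 × (0.46 × 16.8 + 8.13) = 0.26 × 15.858 = 4.1231 mm/d
ETc = Kc × ET₀ = 1.06 × 4.1231 = 4.3705 mm/d
Over 5 days: 4.3705 × 5 = 21.853 mm

22 mm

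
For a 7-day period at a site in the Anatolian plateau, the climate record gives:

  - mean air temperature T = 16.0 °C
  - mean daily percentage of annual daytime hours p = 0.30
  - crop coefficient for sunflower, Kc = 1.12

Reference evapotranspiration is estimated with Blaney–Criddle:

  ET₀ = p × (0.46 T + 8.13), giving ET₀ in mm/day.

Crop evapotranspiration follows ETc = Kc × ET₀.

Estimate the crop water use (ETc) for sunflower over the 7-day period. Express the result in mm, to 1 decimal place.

36.4 mm

ET₀ = 0.30 × (0.46 × 16.0 + 8.13) = 0.30 × 15.490 = 4.6470 mm/d
ETc = Kc × ET₀ = 1.12 × 4.6470 = 5.2046 mm/d
Over 7 days: 5.2046 × 7 = 36.432 mm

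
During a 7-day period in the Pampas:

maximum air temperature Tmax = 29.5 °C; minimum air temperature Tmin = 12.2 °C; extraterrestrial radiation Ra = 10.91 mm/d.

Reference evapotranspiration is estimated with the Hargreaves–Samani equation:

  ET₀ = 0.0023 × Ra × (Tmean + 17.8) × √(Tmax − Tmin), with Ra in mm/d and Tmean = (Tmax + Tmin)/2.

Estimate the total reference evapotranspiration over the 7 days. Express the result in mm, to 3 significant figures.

Tmean = (29.5 + 12.2)/2 = 20.85 °C
ET₀ = 0.0023 × 10.91 × (20.85 + 17.8) × √17.3 = 0.0023 × 10.91 × 38.65 × 4.1593 = 4.0339 mm/d
Over 7 days: 4.0339 × 7 = 28.237 mm

28.2 mm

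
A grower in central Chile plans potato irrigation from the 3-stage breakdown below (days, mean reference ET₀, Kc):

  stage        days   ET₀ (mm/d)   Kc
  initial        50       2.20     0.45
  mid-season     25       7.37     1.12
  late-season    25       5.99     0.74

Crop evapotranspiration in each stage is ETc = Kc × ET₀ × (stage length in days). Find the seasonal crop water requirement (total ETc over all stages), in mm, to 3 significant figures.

367 mm

initial: 0.45 × 2.20 × 50 = 49.50 mm
mid-season: 1.12 × 7.37 × 25 = 206.36 mm
late-season: 0.74 × 5.99 × 25 = 110.82 mm
Seasonal total = 366.68 mm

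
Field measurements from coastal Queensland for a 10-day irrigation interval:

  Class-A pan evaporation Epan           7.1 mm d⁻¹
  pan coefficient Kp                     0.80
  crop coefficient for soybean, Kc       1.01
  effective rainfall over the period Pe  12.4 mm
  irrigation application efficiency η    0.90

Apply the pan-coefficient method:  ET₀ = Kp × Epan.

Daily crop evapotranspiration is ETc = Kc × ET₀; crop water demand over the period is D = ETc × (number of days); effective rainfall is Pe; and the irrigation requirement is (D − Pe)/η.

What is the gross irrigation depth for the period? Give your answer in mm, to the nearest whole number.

ET₀ = 0.80 × 7.1 = 5.6800 mm/d
ETc = Kc × ET₀ = 1.01 × 5.6800 = 5.7368 mm/d
Crop demand D = ETc × 10 d = 5.7368 × 10 = 57.368 mm
D − Pe = 57.368 − 12.4 = 44.968 mm
Gross irrigation = 44.968 / 0.90 = 49.964 mm

50 mm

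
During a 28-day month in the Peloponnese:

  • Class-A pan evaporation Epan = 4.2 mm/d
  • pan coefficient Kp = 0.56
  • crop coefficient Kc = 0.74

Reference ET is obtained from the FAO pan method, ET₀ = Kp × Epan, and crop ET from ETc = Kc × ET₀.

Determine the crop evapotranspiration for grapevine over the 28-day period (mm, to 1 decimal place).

ET₀ = 0.56 × 4.2 = 2.3520 mm/d
ETc = Kc × ET₀ = 0.74 × 2.3520 = 1.7405 mm/d
Over 28 days: 1.7405 × 28 = 48.734 mm

48.7 mm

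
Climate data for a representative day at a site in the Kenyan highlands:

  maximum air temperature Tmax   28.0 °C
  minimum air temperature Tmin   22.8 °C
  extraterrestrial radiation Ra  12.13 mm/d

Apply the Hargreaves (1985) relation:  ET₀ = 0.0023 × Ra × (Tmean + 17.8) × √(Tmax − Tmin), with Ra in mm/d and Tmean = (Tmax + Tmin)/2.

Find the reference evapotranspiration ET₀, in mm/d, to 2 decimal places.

Tmean = (28.0 + 22.8)/2 = 25.40 °C
ET₀ = 0.0023 × 12.13 × (25.40 + 17.8) × √5.2 = 0.0023 × 12.13 × 43.20 × 2.2804 = 2.7484 mm/d

2.75 mm/d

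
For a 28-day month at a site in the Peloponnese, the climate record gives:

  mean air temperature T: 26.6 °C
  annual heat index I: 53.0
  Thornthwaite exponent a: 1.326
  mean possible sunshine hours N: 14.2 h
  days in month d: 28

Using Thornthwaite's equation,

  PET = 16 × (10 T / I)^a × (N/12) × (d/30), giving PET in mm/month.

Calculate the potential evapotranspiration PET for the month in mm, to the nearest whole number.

10T/I = 10 × 26.6 / 53.0 = 5.0189
(10T/I)^a = 5.0189^1.326 = 8.4919
Uncorrected PET = 16 × 8.4919 = 135.870 mm
Correction = (N/12)(d/30) = (14.2/12)(28/30) = 1.1044
PET = 135.870 × 1.1044 = 150.055 mm/month

150 mm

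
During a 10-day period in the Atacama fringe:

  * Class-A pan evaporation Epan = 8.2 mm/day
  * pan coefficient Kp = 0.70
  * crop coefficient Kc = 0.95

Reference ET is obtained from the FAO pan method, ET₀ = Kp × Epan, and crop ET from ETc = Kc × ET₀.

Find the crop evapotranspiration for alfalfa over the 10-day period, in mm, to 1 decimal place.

ET₀ = 0.70 × 8.2 = 5.7400 mm/d
ETc = Kc × ET₀ = 0.95 × 5.7400 = 5.4530 mm/d
Over 10 days: 5.4530 × 10 = 54.530 mm

54.5 mm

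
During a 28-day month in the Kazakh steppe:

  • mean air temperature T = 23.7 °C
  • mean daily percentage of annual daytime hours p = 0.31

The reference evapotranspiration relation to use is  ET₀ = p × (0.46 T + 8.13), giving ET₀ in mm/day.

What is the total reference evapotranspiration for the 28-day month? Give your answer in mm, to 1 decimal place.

165.2 mm

ET₀ = 0.31 × (0.46 × 23.7 + 8.13) = 0.31 × 19.032 = 5.8999 mm/d
Monthly total = 5.8999 × 28 = 165.197 mm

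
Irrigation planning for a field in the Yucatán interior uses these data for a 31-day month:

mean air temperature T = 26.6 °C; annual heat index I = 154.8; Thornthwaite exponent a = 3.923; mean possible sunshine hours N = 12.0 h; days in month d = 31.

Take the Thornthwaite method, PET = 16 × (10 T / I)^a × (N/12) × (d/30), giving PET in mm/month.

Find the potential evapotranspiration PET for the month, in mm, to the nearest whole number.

10T/I = 10 × 26.6 / 154.8 = 1.7183
(10T/I)^a = 1.7183^3.923 = 8.3617
Uncorrected PET = 16 × 8.3617 = 133.787 mm
Correction = (N/12)(d/30) = (12.0/12)(31/30) = 1.0333
PET = 133.787 × 1.0333 = 138.242 mm/month

138 mm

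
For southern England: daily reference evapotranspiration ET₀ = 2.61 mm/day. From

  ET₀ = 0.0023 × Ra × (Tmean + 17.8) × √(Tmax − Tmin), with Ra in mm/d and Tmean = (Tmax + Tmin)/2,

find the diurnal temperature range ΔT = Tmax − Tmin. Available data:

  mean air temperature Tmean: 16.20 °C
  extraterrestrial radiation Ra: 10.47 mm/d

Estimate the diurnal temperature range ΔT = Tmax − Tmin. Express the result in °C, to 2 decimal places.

10.16 °C

√ΔT = ET₀ / [0.0023 × Ra × (Tmean+17.8)] = 2.61 / (0.0023 × 10.47 × 34.00) = 3.1878
ΔT = 3.1878² = 10.162 °C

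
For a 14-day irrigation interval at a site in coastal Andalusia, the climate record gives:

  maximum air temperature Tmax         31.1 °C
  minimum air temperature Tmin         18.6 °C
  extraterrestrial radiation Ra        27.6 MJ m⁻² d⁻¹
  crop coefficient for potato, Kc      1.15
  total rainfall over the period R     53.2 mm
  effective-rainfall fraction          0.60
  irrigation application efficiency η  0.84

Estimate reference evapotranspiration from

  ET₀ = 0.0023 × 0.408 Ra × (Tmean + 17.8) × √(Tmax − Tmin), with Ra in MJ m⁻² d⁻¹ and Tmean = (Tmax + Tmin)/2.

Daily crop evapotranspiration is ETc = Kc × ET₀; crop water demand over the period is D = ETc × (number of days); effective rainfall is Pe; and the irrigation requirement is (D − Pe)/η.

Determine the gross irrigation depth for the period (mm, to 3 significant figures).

36.9 mm

Tmean = (31.1 + 18.6)/2 = 24.85 °C
0.408 Ra = 0.408 × 27.6 = 11.2608 mm/d equivalent
ET₀ = 0.0023 × 11.2608 × (24.85 + 17.8) × √12.5 = 0.0023 × 11.2608 × 42.65 × 3.5355 = 3.9054 mm/d
ETc = Kc × ET₀ = 1.15 × 3.9054 = 4.4912 mm/d
Crop demand D = ETc × 14 d = 4.4912 × 14 = 62.877 mm
Pe = 0.60 × 53.2 = 31.920 mm
D − Pe = 62.877 − 31.920 = 30.957 mm
Gross irrigation = 30.957 / 0.84 = 36.854 mm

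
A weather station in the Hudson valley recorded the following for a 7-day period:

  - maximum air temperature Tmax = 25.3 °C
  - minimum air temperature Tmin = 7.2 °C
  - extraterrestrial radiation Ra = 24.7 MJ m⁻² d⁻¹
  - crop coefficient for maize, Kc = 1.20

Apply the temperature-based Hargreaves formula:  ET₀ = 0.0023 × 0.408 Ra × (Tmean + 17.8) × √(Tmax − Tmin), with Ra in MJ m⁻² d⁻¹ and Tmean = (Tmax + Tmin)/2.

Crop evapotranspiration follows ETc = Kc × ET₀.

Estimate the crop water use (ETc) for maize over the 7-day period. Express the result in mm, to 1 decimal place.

Tmean = (25.3 + 7.2)/2 = 16.25 °C
0.408 Ra = 0.408 × 24.7 = 10.0776 mm/d equivalent
ET₀ = 0.0023 × 10.0776 × (16.25 + 17.8) × √18.1 = 0.0023 × 10.0776 × 34.05 × 4.2544 = 3.3577 mm/d
ETc = Kc × ET₀ = 1.20 × 3.3577 = 4.0292 mm/d
Over 7 days: 4.0292 × 7 = 28.204 mm

28.2 mm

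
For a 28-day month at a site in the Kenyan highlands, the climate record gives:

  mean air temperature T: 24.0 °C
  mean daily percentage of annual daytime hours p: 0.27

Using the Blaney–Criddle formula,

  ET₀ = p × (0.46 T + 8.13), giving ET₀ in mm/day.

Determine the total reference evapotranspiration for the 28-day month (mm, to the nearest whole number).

ET₀ = 0.27 × (0.46 × 24.0 + 8.13) = 0.27 × 19.170 = 5.1759 mm/d
Monthly total = 5.1759 × 28 = 144.925 mm

145 mm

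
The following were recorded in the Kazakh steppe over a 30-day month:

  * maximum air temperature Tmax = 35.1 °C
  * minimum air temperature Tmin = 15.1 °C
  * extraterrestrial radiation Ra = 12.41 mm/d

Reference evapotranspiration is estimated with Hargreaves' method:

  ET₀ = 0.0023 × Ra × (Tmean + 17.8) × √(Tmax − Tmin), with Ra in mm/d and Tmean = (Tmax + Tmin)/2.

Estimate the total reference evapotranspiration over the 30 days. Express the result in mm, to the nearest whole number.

Tmean = (35.1 + 15.1)/2 = 25.10 °C
ET₀ = 0.0023 × 12.41 × (25.10 + 17.8) × √20.0 = 0.0023 × 12.41 × 42.90 × 4.4721 = 5.4761 mm/d
Over 30 days: 5.4761 × 30 = 164.283 mm

164 mm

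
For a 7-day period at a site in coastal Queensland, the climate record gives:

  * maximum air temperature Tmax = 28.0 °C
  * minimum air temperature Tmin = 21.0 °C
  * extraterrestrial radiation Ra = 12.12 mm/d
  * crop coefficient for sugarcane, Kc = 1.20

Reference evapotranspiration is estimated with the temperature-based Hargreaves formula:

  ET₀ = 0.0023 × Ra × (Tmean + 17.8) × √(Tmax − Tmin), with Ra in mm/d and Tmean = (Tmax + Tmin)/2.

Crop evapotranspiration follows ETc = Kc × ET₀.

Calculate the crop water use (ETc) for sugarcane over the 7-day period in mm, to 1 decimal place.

Tmean = (28.0 + 21.0)/2 = 24.50 °C
ET₀ = 0.0023 × 12.12 × (24.50 + 17.8) × √7.0 = 0.0023 × 12.12 × 42.30 × 2.6458 = 3.1198 mm/d
ETc = Kc × ET₀ = 1.20 × 3.1198 = 3.7438 mm/d
Over 7 days: 3.7438 × 7 = 26.207 mm

26.2 mm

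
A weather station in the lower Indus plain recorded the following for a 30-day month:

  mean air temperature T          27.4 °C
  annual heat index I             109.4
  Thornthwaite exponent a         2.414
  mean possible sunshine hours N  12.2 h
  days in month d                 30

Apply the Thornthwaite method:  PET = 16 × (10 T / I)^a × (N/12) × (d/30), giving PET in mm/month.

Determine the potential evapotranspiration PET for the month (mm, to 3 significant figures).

149 mm

10T/I = 10 × 27.4 / 109.4 = 2.5046
(10T/I)^a = 2.5046^2.414 = 9.1739
Uncorrected PET = 16 × 9.1739 = 146.782 mm
Correction = (N/12)(d/30) = (12.2/12)(30/30) = 1.0167
PET = 146.782 × 1.0167 = 149.233 mm/month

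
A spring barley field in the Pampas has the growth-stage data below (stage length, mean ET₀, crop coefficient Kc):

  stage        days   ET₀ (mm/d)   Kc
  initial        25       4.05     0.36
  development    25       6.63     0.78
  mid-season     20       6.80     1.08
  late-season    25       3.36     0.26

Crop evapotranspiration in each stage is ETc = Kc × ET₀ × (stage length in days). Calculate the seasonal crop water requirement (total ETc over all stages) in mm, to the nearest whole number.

334 mm

initial: 0.36 × 4.05 × 25 = 36.45 mm
development: 0.78 × 6.63 × 25 = 129.29 mm
mid-season: 1.08 × 6.80 × 20 = 146.88 mm
late-season: 0.26 × 3.36 × 25 = 21.84 mm
Seasonal total = 334.46 mm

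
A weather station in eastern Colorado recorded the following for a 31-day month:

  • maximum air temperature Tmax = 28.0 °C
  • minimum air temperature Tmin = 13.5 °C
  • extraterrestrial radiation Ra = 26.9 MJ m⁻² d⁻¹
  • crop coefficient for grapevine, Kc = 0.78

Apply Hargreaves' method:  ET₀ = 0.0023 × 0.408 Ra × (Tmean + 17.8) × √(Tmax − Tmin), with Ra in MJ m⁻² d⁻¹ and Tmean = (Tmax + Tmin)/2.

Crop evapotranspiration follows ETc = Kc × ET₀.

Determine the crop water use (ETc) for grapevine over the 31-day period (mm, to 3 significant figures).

89.6 mm

Tmean = (28.0 + 13.5)/2 = 20.75 °C
0.408 Ra = 0.408 × 26.9 = 10.9752 mm/d equivalent
ET₀ = 0.0023 × 10.9752 × (20.75 + 17.8) × √14.5 = 0.0023 × 10.9752 × 38.55 × 3.8079 = 3.7055 mm/d
ETc = Kc × ET₀ = 0.78 × 3.7055 = 2.8903 mm/d
Over 31 days: 2.8903 × 31 = 89.599 mm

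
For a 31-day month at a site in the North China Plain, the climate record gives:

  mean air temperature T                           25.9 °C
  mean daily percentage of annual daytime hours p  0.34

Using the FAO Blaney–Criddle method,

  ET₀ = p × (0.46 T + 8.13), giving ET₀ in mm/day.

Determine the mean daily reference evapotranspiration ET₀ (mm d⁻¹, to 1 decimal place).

ET₀ = 0.34 × (0.46 × 25.9 + 8.13) = 0.34 × 20.044 = 6.8150 mm/d

6.8 mm d⁻¹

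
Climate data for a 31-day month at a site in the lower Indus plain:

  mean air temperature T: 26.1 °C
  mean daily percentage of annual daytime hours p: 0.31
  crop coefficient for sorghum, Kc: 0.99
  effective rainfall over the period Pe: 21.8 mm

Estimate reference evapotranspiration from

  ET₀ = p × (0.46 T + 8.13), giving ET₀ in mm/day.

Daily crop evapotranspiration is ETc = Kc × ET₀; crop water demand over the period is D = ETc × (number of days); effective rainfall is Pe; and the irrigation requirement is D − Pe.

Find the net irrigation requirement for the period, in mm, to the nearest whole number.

170 mm

ET₀ = 0.31 × (0.46 × 26.1 + 8.13) = 0.31 × 20.136 = 6.2422 mm/d
ETc = Kc × ET₀ = 0.99 × 6.2422 = 6.1798 mm/d
Crop demand D = ETc × 31 d = 6.1798 × 31 = 191.574 mm
D − Pe = 191.574 − 21.8 = 169.774 mm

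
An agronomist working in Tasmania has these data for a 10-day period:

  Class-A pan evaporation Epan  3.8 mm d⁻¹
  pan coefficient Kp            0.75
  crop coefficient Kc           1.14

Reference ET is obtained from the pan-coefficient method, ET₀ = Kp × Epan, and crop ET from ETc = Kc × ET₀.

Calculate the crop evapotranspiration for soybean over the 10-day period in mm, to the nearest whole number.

ET₀ = 0.75 × 3.8 = 2.8500 mm/d
ETc = Kc × ET₀ = 1.14 × 2.8500 = 3.2490 mm/d
Over 10 days: 3.2490 × 10 = 32.490 mm

32 mm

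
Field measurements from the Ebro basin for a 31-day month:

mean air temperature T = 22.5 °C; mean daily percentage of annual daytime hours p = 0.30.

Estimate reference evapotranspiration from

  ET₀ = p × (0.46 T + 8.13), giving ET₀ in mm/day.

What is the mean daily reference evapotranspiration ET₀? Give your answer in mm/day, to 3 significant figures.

5.54 mm/day

ET₀ = 0.30 × (0.46 × 22.5 + 8.13) = 0.30 × 18.480 = 5.5440 mm/d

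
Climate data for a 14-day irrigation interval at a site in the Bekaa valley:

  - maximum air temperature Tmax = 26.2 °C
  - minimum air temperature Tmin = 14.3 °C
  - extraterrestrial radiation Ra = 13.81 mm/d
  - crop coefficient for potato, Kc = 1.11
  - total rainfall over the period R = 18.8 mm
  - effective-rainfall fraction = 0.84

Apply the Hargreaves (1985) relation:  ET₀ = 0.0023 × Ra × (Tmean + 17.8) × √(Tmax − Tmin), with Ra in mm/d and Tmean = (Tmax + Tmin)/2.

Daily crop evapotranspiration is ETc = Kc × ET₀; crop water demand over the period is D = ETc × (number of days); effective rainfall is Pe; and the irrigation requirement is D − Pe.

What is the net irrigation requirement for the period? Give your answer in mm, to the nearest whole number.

Tmean = (26.2 + 14.3)/2 = 20.25 °C
ET₀ = 0.0023 × 13.81 × (20.25 + 17.8) × √11.9 = 0.0023 × 13.81 × 38.05 × 3.4496 = 4.1691 mm/d
ETc = Kc × ET₀ = 1.11 × 4.1691 = 4.6277 mm/d
Crop demand D = ETc × 14 d = 4.6277 × 14 = 64.788 mm
Pe = 0.84 × 18.8 = 15.792 mm
D − Pe = 64.788 − 15.792 = 48.996 mm

49 mm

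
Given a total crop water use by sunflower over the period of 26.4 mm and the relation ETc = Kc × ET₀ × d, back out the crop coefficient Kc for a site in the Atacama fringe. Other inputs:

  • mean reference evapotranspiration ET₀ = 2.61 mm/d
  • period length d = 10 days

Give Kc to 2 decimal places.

ETc = Kc × ET₀ × d  ⇒  Kc = ETc / (ET₀ × d)
Kc = 26.4 / (2.61 × 10) = 26.4 / 26.10 = 1.0115

1.01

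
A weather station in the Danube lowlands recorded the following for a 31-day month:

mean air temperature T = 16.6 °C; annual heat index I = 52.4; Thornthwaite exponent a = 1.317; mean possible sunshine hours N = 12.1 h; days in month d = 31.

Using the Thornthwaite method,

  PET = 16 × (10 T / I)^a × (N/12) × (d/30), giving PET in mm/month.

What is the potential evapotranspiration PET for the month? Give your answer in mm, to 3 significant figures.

10T/I = 10 × 16.6 / 52.4 = 3.1679
(10T/I)^a = 3.1679^1.317 = 4.5658
Uncorrected PET = 16 × 4.5658 = 73.053 mm
Correction = (N/12)(d/30) = (12.1/12)(31/30) = 1.0419
PET = 73.053 × 1.0419 = 76.114 mm/month

76.1 mm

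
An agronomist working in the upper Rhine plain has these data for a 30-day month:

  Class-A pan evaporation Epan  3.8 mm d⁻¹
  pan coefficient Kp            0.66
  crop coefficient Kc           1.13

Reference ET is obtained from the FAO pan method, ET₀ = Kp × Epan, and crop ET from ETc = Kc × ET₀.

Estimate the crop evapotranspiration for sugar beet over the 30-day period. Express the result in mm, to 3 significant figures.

ET₀ = 0.66 × 3.8 = 2.5080 mm/d
ETc = Kc × ET₀ = 1.13 × 2.5080 = 2.8340 mm/d
Over 30 days: 2.8340 × 30 = 85.020 mm

85.0 mm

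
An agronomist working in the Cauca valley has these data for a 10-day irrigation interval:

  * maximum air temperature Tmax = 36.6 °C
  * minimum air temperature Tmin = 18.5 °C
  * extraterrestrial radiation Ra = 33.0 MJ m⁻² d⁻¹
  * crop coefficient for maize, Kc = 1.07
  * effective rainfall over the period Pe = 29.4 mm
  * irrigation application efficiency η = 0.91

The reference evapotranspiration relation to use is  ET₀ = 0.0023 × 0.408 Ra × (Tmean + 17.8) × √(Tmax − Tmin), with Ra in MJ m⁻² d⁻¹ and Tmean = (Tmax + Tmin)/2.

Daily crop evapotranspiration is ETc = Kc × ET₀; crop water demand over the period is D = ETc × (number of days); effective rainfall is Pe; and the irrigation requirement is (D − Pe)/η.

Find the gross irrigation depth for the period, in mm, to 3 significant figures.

37.9 mm

Tmean = (36.6 + 18.5)/2 = 27.55 °C
0.408 Ra = 0.408 × 33.0 = 13.4640 mm/d equivalent
ET₀ = 0.0023 × 13.4640 × (27.55 + 17.8) × √18.1 = 0.0023 × 13.4640 × 45.35 × 4.2544 = 5.9747 mm/d
ETc = Kc × ET₀ = 1.07 × 5.9747 = 6.3929 mm/d
Crop demand D = ETc × 10 d = 6.3929 × 10 = 63.929 mm
D − Pe = 63.929 − 29.4 = 34.529 mm
Gross irrigation = 34.529 / 0.91 = 37.944 mm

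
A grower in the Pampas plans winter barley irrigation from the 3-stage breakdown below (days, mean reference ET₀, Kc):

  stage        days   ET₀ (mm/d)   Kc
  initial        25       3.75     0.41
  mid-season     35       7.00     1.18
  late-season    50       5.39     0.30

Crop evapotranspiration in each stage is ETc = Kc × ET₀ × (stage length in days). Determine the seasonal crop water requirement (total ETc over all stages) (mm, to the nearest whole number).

408 mm

initial: 0.41 × 3.75 × 25 = 38.44 mm
mid-season: 1.18 × 7.00 × 35 = 289.10 mm
late-season: 0.30 × 5.39 × 50 = 80.85 mm
Seasonal total = 408.39 mm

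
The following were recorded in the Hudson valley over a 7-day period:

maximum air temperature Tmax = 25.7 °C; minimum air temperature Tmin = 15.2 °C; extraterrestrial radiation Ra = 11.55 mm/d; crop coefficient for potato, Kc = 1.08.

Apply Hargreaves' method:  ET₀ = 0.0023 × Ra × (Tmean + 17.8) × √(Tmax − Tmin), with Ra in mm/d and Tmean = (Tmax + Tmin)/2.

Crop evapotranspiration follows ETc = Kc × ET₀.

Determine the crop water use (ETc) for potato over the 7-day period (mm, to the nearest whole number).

Tmean = (25.7 + 15.2)/2 = 20.45 °C
ET₀ = 0.0023 × 11.55 × (20.45 + 17.8) × √10.5 = 0.0023 × 11.55 × 38.25 × 3.2404 = 3.2926 mm/d
ETc = Kc × ET₀ = 1.08 × 3.2926 = 3.5560 mm/d
Over 7 days: 3.5560 × 7 = 24.892 mm

25 mm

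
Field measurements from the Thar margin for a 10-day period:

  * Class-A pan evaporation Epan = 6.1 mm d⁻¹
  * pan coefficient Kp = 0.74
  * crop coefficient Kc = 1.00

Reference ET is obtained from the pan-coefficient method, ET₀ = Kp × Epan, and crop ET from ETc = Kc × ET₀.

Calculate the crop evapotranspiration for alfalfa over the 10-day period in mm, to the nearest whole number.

ET₀ = 0.74 × 6.1 = 4.5140 mm/d
ETc = Kc × ET₀ = 1.00 × 4.5140 = 4.5140 mm/d
Over 10 days: 4.5140 × 10 = 45.140 mm

45 mm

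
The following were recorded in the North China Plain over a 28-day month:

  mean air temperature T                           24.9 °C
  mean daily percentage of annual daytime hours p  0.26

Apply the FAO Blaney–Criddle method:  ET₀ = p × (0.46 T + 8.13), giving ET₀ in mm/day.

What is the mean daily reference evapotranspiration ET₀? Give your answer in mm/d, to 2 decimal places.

ET₀ = 0.26 × (0.46 × 24.9 + 8.13) = 0.26 × 19.584 = 5.0918 mm/d

5.09 mm/d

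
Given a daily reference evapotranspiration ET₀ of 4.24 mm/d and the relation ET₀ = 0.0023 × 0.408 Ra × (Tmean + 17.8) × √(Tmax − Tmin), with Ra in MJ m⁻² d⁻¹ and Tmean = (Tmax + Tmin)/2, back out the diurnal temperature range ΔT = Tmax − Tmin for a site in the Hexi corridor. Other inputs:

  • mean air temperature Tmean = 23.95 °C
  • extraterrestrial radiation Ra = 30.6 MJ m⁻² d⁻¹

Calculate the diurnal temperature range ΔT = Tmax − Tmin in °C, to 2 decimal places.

√ΔT = ET₀ / [0.0023 × 0.408 × Ra × (Tmean+17.8)] = 4.24 / (0.0023 × 12.4848 × 41.75) = 3.5367
ΔT = 3.5367² = 12.508 °C

12.51 °C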